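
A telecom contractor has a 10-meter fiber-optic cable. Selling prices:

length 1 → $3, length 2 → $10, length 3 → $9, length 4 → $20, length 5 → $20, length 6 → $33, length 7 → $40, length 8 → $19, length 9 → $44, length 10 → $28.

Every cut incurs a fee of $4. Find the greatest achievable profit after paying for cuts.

Let v[k] be the best obtainable value from length k. For each k, try every first piece i and keep the best of price[i] + v[k−i] minus the 4 cut fee when i<k.
v[1] = 3
v[2] = max(3+3-4, 10+0) = 10
v[3] = max(3+10-4, 10+3-4, 9+0) = 9
v[4] = max(3+9-4, 10+10-4, 9+3-4, 20+0) = 20
v[5] = max(3+20-4, 10+9-4, 9+10-4, 20+3-4, 20+0) = 20
v[6] = max(3+20-4, 10+20-4, 9+9-4, 20+10-4, 20+3-4, 33+0) = 33
v[7] = max(3+33-4, 10+20-4, 9+20-4, …, 33+3-4, 40+0) = 40
v[8] = max(3+40-4, 10+33-4, 9+20-4, …, 40+3-4, 19+0) = 39
v[9] = max(3+39-4, 10+40-4, 9+33-4, …, 19+3-4, 44+0) = 46
v[10] = max(3+46-4, 10+39-4, 9+40-4, …, 44+3-4, 28+0) = 49
One optimal plan: pieces 6 + 4 (1 cut) → $53 − $4 = $49.

49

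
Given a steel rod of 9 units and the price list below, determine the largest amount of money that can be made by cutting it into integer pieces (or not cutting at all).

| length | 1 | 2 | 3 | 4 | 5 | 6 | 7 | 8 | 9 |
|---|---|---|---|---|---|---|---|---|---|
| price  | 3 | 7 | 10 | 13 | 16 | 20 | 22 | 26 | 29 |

31

Build R[k] bottom-up: R[k] = max over allowed piece i of (p[i] + R[k−i]).
R[1] = 3
R[2] = max(3+3, 7+0) = 7
R[3] = max(3+7, 7+3, 10+0) = 10
R[4] = max(3+10, 7+7, 10+3, 13+0) = 14
R[5] = max(3+14, 7+10, 10+7, 13+3, 16+0) = 17
R[6] = max(3+17, 7+14, 10+10, 13+7, 16+3, 20+0) = 21
R[7] = max(3+21, 7+17, 10+14, …, 20+3, 22+0) = 24
R[8] = max(3+24, 7+21, 10+17, …, 22+3, 26+0) = 28
R[9] = max(3+28, 7+24, 10+21, …, 26+3, 29+0) = 31
One optimal cutting: 2 + 2 + 2 + 2 + 1 → $7 + $7 + $7 + $7 + $3 = $31.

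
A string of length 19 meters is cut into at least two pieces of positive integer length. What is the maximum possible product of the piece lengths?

Fill g[k] for k=2..19: at each k try every first piece i and multiply by the better of (k−i) uncut or g[k−i].
g[2] = 1·max(1,0) = 1·1 = 1
g[3] = 1·max(2,1) = 1·2 = 2
g[4] = 2·max(2,1) = 2·2 = 4
g[5] = 2·max(3,2) = 2·3 = 6
g[6] = 3·max(3,2) = 3·3 = 9
g[7] = 2·max(5,6) = 2·6 = 12
g[8] = 2·max(6,9) = 2·9 = 18
g[9] = 3·max(6,9) = 3·9 = 27
g[10] = 2·max(8,18) = 2·18 = 36
g[11] = 2·max(9,27) = 2·27 = 54
g[12] = 3·max(9,27) = 3·27 = 81
g[13] = 2·max(11,54) = 2·54 = 108
g[14] = 2·max(12,81) = 2·81 = 162
g[15] = 3·max(12,81) = 3·81 = 243
g[16] = 2·max(14,162) = 2·162 = 324
g[17] = 2·max(15,243) = 2·243 = 486
g[18] = 3·max(15,243) = 3·243 = 729
g[19] = 2·max(17,486) = 2·486 = 972
One optimal split: 3 + 3 + 3 + 3 + 3 + 2 + 2; product 3·3·3·3·3·2·2 = 972.

972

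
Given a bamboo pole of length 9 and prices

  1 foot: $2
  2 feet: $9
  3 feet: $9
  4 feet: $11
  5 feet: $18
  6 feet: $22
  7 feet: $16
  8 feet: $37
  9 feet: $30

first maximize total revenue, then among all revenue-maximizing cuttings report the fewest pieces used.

Consider every possible first cut. r[k] is the best of p[i]+r[k−i] over all sellable i≤k.
r[1] = 2
r[2] = 9
r[3] = 11  (first piece 1, then r[2]=9)
r[4] = 18  (first piece 2, then r[2]=9)
r[5] = 20  (first piece 1, then r[4]=18)
r[6] = 27  (first piece 2, then r[4]=18)
r[7] = 29  (first piece 1, then r[6]=27)
r[8] = 37
r[9] = 39  (first piece 1, then r[8]=37)
Maximum revenue is $39.
Now minimize piece count subject to staying optimal: for each k, pieces[k] = 1 + min over i with p[i]+r[k−i]=r[k] of pieces[k−i].
pieces[6] = 3
pieces[7] = 4
pieces[8] = 1
pieces[9] = 2

2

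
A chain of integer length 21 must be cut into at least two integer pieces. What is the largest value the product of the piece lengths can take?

2187

Define g[k] = max over 1≤i<k of i · max(k−i, g[k−i]); the inner max lets the remainder stay uncut if that's better.
Small cases: g[2]=1, g[3]=2, g[4]=4, g[5]=6, g[6]=9, g[7]=12, g[8]=18, g[9]=27, g[10]=36, g[11]=54, g[12]=81, g[13]=108, g[14]=162, g[15]=243, g[16]=324.
g[17] = 2·max(15,243) = 2·243 = 486
g[18] = 3·max(15,243) = 3·243 = 729
g[19] = 2·max(17,486) = 2·486 = 972
g[20] = 2·max(18,729) = 2·729 = 1458
g[21] = 3·max(18,729) = 3·729 = 2187
One optimal split: 3 + 3 + 3 + 3 + 3 + 3 + 3; product 3·3·3·3·3·3·3 = 2187.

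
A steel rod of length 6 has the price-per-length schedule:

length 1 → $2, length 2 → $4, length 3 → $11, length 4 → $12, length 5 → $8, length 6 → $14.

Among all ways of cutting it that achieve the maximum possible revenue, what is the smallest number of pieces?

2

Let r[k] be the best obtainable value from length k. For each k, try every first piece i and keep the best of price[i] + r[k−i].
r[1] = 2
r[2] = max(2+2, 4+0) = 4
r[3] = max(2+4, 4+2, 11+0) = 11
r[4] = max(2+11, 4+4, 11+2, 12+0) = 13
r[5] = max(2+13, 4+11, 11+4, 12+2, 8+0) = 15
r[6] = max(2+15, 4+13, 11+11, 12+4, 8+2, 14+0) = 22
Maximum revenue is $22.
Now minimize piece count subject to staying optimal: for each k, pieces[k] = 1 + min over i with p[i]+r[k−i]=r[k] of pieces[k−i].
pieces[3] = 1
pieces[4] = 2
pieces[5] = 2
pieces[6] = 2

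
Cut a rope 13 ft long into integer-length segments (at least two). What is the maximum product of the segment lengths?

Define f[k] = max over 1≤i<k of i · max(k−i, f[k−i]); the inner max lets the remainder stay uncut if that's better.
f[2] = 1×max(1,0) = 1×1 = 1
f[3] = 1×max(2,1) = 1×2 = 2
f[4] = 2×max(2,1) = 2×2 = 4
f[5] = 2×max(3,2) = 2×3 = 6
f[6] = 3×max(3,2) = 3×3 = 9
f[7] = 2×max(5,6) = 2×6 = 12
f[8] = 2×max(6,9) = 2×9 = 18
f[9] = 3×max(6,9) = 3×9 = 27
f[10] = 2×max(8,18) = 2×18 = 36
f[11] = 2×max(9,27) = 2×27 = 54
f[12] = 3×max(9,27) = 3×27 = 81
f[13] = 2×max(11,54) = 2×54 = 108
One optimal split: 3 + 3 + 3 + 2 + 2; product 3×3×3×2×2 = 108.

108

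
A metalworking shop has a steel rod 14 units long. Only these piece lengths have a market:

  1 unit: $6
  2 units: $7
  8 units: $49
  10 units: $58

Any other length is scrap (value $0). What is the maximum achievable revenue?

85

Build f[k] bottom-up: f[k] = max over allowed piece i of (p[i] + f[k−i]).
f[1] = 6
f[2] = max(6+6, 7+0) = 12
f[3] = max(6+12, 7+6) = 18
f[4] = max(6+18, 7+12) = 24
f[5] = max(6+24, 7+18) = 30
f[6] = max(6+30, 7+24) = 36
f[7] = max(6+36, 7+30) = 42
f[8] = max(6+42, 7+36, 49+0) = 49
f[9] = max(6+49, 7+42, 49+6) = 55
f[10] = max(6+55, 7+49, 49+12, 58+0) = 61
f[11] = max(6+61, 7+55, 49+18, 58+6) = 67
f[12] = max(6+67, 7+61, 49+24, 58+12) = 73
f[13] = max(6+73, 7+67, 49+30, 58+18) = 79
f[14] = max(6+79, 7+73, 49+36, 58+24) = 85
One optimal cutting: 8 + 1 + 1 + 1 + 1 + 1 + 1 → $85.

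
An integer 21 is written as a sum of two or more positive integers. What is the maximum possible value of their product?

2187

Define f[k] = max over 1≤i<k of i · max(k−i, f[k−i]); the inner max lets the remainder stay uncut if that's better.
f[2] = 1*max(1,0) = 1*1 = 1
f[3] = max(1*2, 2*1) = 2
f[4] = max(1*3, 2*2, 3*1) = 4
f[5] = max(1*4, 2*3, 3*2, 4*1) = 6
f[6] = max(1*6, 2*4, 3*3, 4*2, 5*1) = 9
f[7] = max(1*9, 2*6, 3*4, 4*3, 5*2, 6*1) = 12
f[8] = max(1*12, 2*9, 3*6, …, 6*2, 7*1) = 18
f[9] = max(1*18, 2*12, 3*9, …, 7*2, 8*1) = 27
f[10] = max(1*27, 2*18, 3*12, …, 8*2, 9*1) = 36
f[11] = max(1*36, 2*27, 3*18, …, 9*2, 10*1) = 54
f[12] = max(1*54, 2*36, 3*27, …, 10*2, 11*1) = 81
f[13] = max(1*81, 2*54, 3*36, …, 11*2, 12*1) = 108
f[14] = max(1*108, 2*81, 3*54, …, 12*2, 13*1) = 162
f[15] = max(1*162, 2*108, 3*81, …, 13*2, 14*1) = 243
f[16] = max(1*243, 2*162, 3*108, …, 14*2, 15*1) = 324
f[17] = max(1*324, 2*243, 3*162, …, 15*2, 16*1) = 486
f[18] = max(1*486, 2*324, 3*243, …, 16*2, 17*1) = 729
f[19] = max(1*729, 2*486, 3*324, …, 17*2, 18*1) = 972
f[20] = max(1*972, 2*729, 3*486, …, 18*2, 19*1) = 1458
f[21] = max(1*1458, 2*972, 3*729, …, 19*2, 20*1) = 2187
One optimal split: 3 + 3 + 3 + 3 + 3 + 3 + 3; product 3*3*3*3*3*3*3 = 2187.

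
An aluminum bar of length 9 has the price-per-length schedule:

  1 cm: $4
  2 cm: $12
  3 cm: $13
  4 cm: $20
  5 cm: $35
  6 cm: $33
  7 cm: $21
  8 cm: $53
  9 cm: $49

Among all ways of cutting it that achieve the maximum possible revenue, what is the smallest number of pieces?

3

Let r[k] be the best obtainable value from length k. For each k, try every first piece i and keep the best of price[i] + r[k−i].
r[1] = 4
r[2] = max(4+4, 12+0) = 12
r[3] = max(4+12, 12+4, 13+0) = 16
r[4] = max(4+16, 12+12, 13+4, 20+0) = 24
r[5] = max(4+24, 12+16, 13+12, 20+4, 35+0) = 35
r[6] = max(4+35, 12+24, 13+16, 20+12, 35+4, 33+0) = 39
r[7] = max(4+39, 12+35, 13+24, …, 33+4, 21+0) = 47
r[8] = max(4+47, 12+39, 13+35, …, 21+4, 53+0) = 53
r[9] = max(4+53, 12+47, 13+39, …, 53+4, 49+0) = 59
Maximum revenue is $59.
Now minimize piece count subject to staying optimal: for each k, pieces[k] = 1 + min over i with p[i]+r[k−i]=r[k] of pieces[k−i].
pieces[6] = 2
pieces[7] = 2
pieces[8] = 1
pieces[9] = 3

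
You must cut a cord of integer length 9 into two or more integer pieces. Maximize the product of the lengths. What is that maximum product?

27

Fill P[k] for k=2..9: at each k try every first piece i and multiply by the better of (k−i) uncut or P[k−i].
P[2] = 1·max(1,0) = 1·1 = 1
P[3] = 1·max(2,1) = 1·2 = 2
P[4] = 2·max(2,1) = 2·2 = 4
P[5] = 2·max(3,2) = 2·3 = 6
P[6] = 3·max(3,2) = 3·3 = 9
P[7] = 2·max(5,6) = 2·6 = 12
P[8] = 2·max(6,9) = 2·9 = 18
P[9] = 3·max(6,9) = 3·9 = 27
One optimal split: 3 + 3 + 3; product 3·3·3 = 27.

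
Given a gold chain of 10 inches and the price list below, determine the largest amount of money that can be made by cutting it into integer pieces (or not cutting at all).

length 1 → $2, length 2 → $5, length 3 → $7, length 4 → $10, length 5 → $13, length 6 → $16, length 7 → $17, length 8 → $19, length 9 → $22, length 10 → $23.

26

Build best[k] bottom-up: best[k] = max over allowed piece i of (p[i] + best[k−i]).
best[1] = 2
best[2] = 5
best[3] = 7  (first piece 1, then best[2]=5)
best[4] = 10  (first piece 2, then best[2]=5)
best[5] = 13
best[6] = 16
best[7] = 18  (first piece 1, then best[6]=16)
best[8] = 21  (first piece 2, then best[6]=16)
best[9] = 23  (first piece 1, then best[8]=21)
best[10] = 26  (first piece 2, then best[8]=21)
One optimal cutting: 6 + 2 + 2 → $16 + $5 + $5 = $26.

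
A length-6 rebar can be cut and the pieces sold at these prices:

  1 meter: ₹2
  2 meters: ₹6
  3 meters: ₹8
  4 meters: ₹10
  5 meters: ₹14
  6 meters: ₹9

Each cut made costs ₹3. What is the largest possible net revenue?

Consider every possible first cut. v[k] is the best of p[i]+v[k−i] over all sellable i≤k, charging 3 whenever i<k.
v[1] = 2
v[2] = max(2+2-3, 6+0) = 6
v[3] = max(2+6-3, 6+2-3, 8+0) = 8
v[4] = max(2+8-3, 6+6-3, 8+2-3, 10+0) = 10
v[5] = max(2+10-3, 6+8-3, 8+6-3, 10+2-3, 14+0) = 14
v[6] = max(2+14-3, 6+10-3, 8+8-3, 10+6-3, 14+2-3, 9+0) = 13
One optimal plan: pieces 5 + 1 (1 cut) → ₹16 − ₹3 = ₹13.

13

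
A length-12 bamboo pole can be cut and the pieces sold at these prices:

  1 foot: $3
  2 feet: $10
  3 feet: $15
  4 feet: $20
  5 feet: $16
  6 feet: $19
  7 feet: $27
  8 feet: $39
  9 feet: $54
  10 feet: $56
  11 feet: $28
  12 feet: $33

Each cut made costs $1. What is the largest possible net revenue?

Let net[k] be the best obtainable value from length k. For each k, try every first piece i and keep the best of price[i] + net[k−i] minus the 1 cut fee when i<k.
net[1] = 3
net[2] = max(3+3-1, 10+0) = 10
net[3] = max(3+10-1, 10+3-1, 15+0) = 15
net[4] = max(3+15-1, 10+10-1, 15+3-1, 20+0) = 20
net[5] = max(3+20-1, 10+15-1, 15+10-1, 20+3-1, 16+0) = 24
net[6] = max(3+24-1, 10+20-1, 15+15-1, 20+10-1, 16+3-1, 19+0) = 29
net[7] = max(3+29-1, 10+24-1, 15+20-1, …, 19+3-1, 27+0) = 34
net[8] = max(3+34-1, 10+29-1, 15+24-1, …, 27+3-1, 39+0) = 39
net[9] = max(3+39-1, 10+34-1, 15+29-1, …, 39+3-1, 54+0) = 54
net[10] = max(3+54-1, 10+39-1, 15+34-1, …, 54+3-1, 56+0) = 56
net[11] = max(3+56-1, 10+54-1, 15+39-1, …, 56+3-1, 28+0) = 63
net[12] = max(3+63-1, 10+56-1, 15+54-1, …, 28+3-1, 33+0) = 68
One optimal plan: pieces 9 + 3 (1 cut) → $69 − $1 = $68.

68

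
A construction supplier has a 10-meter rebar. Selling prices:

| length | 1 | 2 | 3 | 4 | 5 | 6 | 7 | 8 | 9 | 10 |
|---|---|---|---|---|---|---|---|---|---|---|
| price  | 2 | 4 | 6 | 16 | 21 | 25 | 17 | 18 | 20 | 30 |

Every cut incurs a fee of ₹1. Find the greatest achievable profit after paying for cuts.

41

Build r[k] bottom-up: r[k] = max over allowed piece i of (p[i] + r[k−i]) − 1 per cut.
r[1] = 2
r[2] = 4
r[3] = 6
r[4] = 16
r[5] = 21
r[6] = 25
r[7] = 26  (first piece 1, then r[6]=25)
r[8] = 31  (first piece 4, then r[4]=16)
r[9] = 36  (first piece 4, then r[5]=21)
r[10] = 41  (first piece 5, then r[5]=21)
One optimal plan: pieces 5 + 5 (1 cut) → ₹42 − ₹1 = ₹41.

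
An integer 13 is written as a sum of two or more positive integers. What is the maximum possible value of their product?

Fill prod[k] for k=2..13: at each k try every first piece i and multiply by the better of (k−i) uncut or prod[k−i].
prod[2] = 1*max(1,0) = 1*1 = 1
prod[3] = max(1*2, 2*1) = 2
prod[4] = max(1*3, 2*2, 3*1) = 4
prod[5] = max(1*4, 2*3, 3*2, 4*1) = 6
prod[6] = max(1*6, 2*4, 3*3, 4*2, 5*1) = 9
prod[7] = max(1*9, 2*6, 3*4, 4*3, 5*2, 6*1) = 12
prod[8] = max(1*12, 2*9, 3*6, …, 6*2, 7*1) = 18
prod[9] = max(1*18, 2*12, 3*9, …, 7*2, 8*1) = 27
prod[10] = max(1*27, 2*18, 3*12, …, 8*2, 9*1) = 36
prod[11] = max(1*36, 2*27, 3*18, …, 9*2, 10*1) = 54
prod[12] = max(1*54, 2*36, 3*27, …, 10*2, 11*1) = 81
prod[13] = max(1*81, 2*54, 3*36, …, 11*2, 12*1) = 108
One optimal split: 3 + 3 + 3 + 2 + 2; product 3*3*3*2*2 = 108.

108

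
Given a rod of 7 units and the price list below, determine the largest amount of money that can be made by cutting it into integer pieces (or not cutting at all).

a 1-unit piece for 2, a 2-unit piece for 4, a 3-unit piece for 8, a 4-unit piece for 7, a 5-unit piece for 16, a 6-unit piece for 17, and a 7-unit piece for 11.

20

Let best[k] be the best obtainable value from length k. For each k, try every first piece i and keep the best of price[i] + best[k−i].
best[1] = 2
best[2] = 4  (first piece 1, then best[1]=2)
best[3] = 8
best[4] = 10  (first piece 1, then best[3]=8)
best[5] = 16
best[6] = 18  (first piece 1, then best[5]=16)
best[7] = 20  (first piece 1, then best[6]=18)
One optimal cutting: 5 + 1 + 1 → 16 + 2 + 2 = 20.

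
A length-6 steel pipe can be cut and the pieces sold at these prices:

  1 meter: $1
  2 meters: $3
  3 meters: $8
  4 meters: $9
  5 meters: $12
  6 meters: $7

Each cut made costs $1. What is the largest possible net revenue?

Let r[k] be the best obtainable value from length k. For each k, try every first piece i and keep the best of price[i] + r[k−i] minus the 1 cut fee when i<k.
r[1] = 1
r[2] = max(1+1-1, 3+0) = 3
r[3] = max(1+3-1, 3+1-1, 8+0) = 8
r[4] = max(1+8-1, 3+3-1, 8+1-1, 9+0) = 9
r[5] = max(1+9-1, 3+8-1, 8+3-1, 9+1-1, 12+0) = 12
r[6] = max(1+12-1, 3+9-1, 8+8-1, 9+3-1, 12+1-1, 7+0) = 15
One optimal plan: pieces 3 + 3 (1 cut) → $16 − $1 = $15.

15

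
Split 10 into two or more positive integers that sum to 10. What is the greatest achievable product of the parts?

Define g[k] = max over 1≤i<k of i · max(k−i, g[k−i]); the inner max lets the remainder stay uncut if that's better.
Small cases: g[2]=1, g[3]=2.
g[4] = max(1·3, 2·2, 3·1) = 4
g[5] = max(1·4, 2·3, 3·2, 4·1) = 6
g[6] = max(1·6, 2·4, 3·3, 4·2, 5·1) = 9
g[7] = max(1·9, 2·6, 3·4, 4·3, 5·2, 6·1) = 12
g[8] = max(1·12, 2·9, 3·6, …, 6·2, 7·1) = 18
g[9] = max(1·18, 2·12, 3·9, …, 7·2, 8·1) = 27
g[10] = max(1·27, 2·18, 3·12, …, 8·2, 9·1) = 36
One optimal split: 3 + 3 + 2 + 2; product 3·3·2·2 = 36.

36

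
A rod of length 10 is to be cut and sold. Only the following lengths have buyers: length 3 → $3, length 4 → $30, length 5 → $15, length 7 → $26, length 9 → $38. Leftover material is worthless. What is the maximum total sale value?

60

Let f[k] be the best obtainable value from length k. For each k, try every first piece i and keep the best of price[i] + f[k−i].
f[1] = 0
f[2] = 0
f[3] = 3
f[4] = max(3+0, 30+0) = 30
f[5] = max(3+0, 30+0, 15+0) = 30
f[6] = max(3+3, 30+0, 15+0) = 30
f[7] = max(3+30, 30+3, 15+0, 26+0) = 33
f[8] = max(3+30, 30+30, 15+3, 26+0) = 60
f[9] = max(3+30, 30+30, 15+30, 26+0, 38+0) = 60
f[10] = max(3+33, 30+30, 15+30, 26+3, 38+0) = 60
One optimal cutting: pieces 4 + 4 with 2 meters of scrap → $60.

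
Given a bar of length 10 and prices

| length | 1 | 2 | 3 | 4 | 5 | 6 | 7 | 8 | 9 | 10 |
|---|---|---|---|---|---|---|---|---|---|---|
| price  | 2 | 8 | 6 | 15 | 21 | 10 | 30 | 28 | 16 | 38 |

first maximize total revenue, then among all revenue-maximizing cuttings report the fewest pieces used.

Let r[k] be the best obtainable value from length k. For each k, try every first piece i and keep the best of price[i] + r[k−i].
r[1] = 2
r[2] = 8
r[3] = 10  (first piece 1, then r[2]=8)
r[4] = 16  (first piece 2, then r[2]=8)
r[5] = 21
r[6] = 24  (first piece 2, then r[4]=16)
r[7] = 30
r[8] = 32  (first piece 1, then r[7]=30)
r[9] = 38  (first piece 2, then r[7]=30)
r[10] = 42  (first piece 5, then r[5]=21)
Maximum revenue is €42.
Now minimize piece count subject to staying optimal: for each k, pieces[k] = 1 + min over i with p[i]+r[k−i]=r[k] of pieces[k−i].
pieces[7] = 1
pieces[8] = 2
pieces[9] = 2
pieces[10] = 2

2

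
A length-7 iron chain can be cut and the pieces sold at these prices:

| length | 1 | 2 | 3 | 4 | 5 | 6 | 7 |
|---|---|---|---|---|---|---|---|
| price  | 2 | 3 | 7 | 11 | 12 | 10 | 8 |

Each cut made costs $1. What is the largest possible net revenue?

Consider every possible first cut. v[k] is the best of p[i]+v[k−i] over all sellable i≤k, charging 1 whenever i<k.
v[1] = 2
v[2] = max(2+2-1, 3+0) = 3
v[3] = max(2+3-1, 3+2-1, 7+0) = 7
v[4] = max(2+7-1, 3+3-1, 7+2-1, 11+0) = 11
v[5] = max(2+11-1, 3+7-1, 7+3-1, 11+2-1, 12+0) = 12
v[6] = max(2+12-1, 3+11-1, 7+7-1, 11+3-1, 12+2-1, 10+0) = 13
v[7] = max(2+13-1, 3+12-1, 7+11-1, …, 10+2-1, 8+0) = 17
One optimal plan: pieces 4 + 3 (1 cut) → $18 − $1 = $17.

17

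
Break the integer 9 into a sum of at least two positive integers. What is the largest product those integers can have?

27

Let f[k] be the best product for length k (with at least one cut). For each first piece i, the rest contributes max(k−i, f[k−i]).
f[2] = 1·max(1,0) = 1·1 = 1
f[3] = max(1·2, 2·1) = 2
f[4] = max(1·3, 2·2, 3·1) = 4
f[5] = max(1·4, 2·3, 3·2, 4·1) = 6
f[6] = max(1·6, 2·4, 3·3, 4·2, 5·1) = 9
f[7] = max(1·9, 2·6, 3·4, 4·3, 5·2, 6·1) = 12
f[8] = max(1·12, 2·9, 3·6, …, 6·2, 7·1) = 18
f[9] = max(1·18, 2·12, 3·9, …, 7·2, 8·1) = 27
One optimal split: 3 + 3 + 3; product 3·3·3 = 27.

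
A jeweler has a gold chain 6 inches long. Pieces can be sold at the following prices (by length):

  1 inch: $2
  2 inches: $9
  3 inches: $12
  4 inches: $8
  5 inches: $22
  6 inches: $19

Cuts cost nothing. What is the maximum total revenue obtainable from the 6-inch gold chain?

Consider every possible first cut. best[k] is the best of p[i]+best[k−i] over all sellable i≤k.
best[1] = 2
best[2] = max(2+2, 9+0) = 9
best[3] = max(2+9, 9+2, 12+0) = 12
best[4] = max(2+12, 9+9, 12+2, 8+0) = 18
best[5] = max(2+18, 9+12, 12+9, 8+2, 22+0) = 22
best[6] = max(2+22, 9+18, 12+12, 8+9, 22+2, 19+0) = 27
One optimal cutting: 2 + 2 + 2 → $9 + $9 + $9 = $27.

27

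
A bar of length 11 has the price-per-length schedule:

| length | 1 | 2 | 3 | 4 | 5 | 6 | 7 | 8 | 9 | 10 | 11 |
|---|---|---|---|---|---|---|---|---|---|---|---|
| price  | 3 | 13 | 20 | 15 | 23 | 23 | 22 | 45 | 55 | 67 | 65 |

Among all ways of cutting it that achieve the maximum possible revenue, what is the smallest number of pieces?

4

Build r[k] bottom-up: r[k] = max over allowed piece i of (p[i] + r[k−i]).
r[1] = 3
r[2] = max(3+3, 13+0) = 13
r[3] = max(3+13, 13+3, 20+0) = 20
r[4] = max(3+20, 13+13, 20+3, 15+0) = 26
r[5] = max(3+26, 13+20, 20+13, 15+3, 23+0) = 33
r[6] = max(3+33, 13+26, 20+20, 15+13, 23+3, 23+0) = 40
r[7] = max(3+40, 13+33, 20+26, …, 23+3, 22+0) = 46
r[8] = max(3+46, 13+40, 20+33, …, 22+3, 45+0) = 53
r[9] = max(3+53, 13+46, 20+40, …, 45+3, 55+0) = 60
r[10] = max(3+60, 13+53, 20+46, …, 55+3, 67+0) = 67
r[11] = max(3+67, 13+60, 20+53, …, 67+3, 65+0) = 73
Maximum revenue is €73.
Now minimize piece count subject to staying optimal: for each k, pieces[k] = 1 + min over i with p[i]+r[k−i]=r[k] of pieces[k−i].
pieces[8] = 3
pieces[9] = 3
pieces[10] = 1
pieces[11] = 4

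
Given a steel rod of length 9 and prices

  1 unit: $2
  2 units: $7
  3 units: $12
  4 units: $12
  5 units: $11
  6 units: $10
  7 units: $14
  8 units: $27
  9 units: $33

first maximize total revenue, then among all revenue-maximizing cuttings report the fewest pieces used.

Consider every possible first cut. r[k] is the best of p[i]+r[k−i] over all sellable i≤k.
r[1] = 2
r[2] = 7
r[3] = 12
r[4] = 14  (first piece 1, then r[3]=12)
r[5] = 19  (first piece 2, then r[3]=12)
r[6] = 24  (first piece 3, then r[3]=12)
r[7] = 26  (first piece 1, then r[6]=24)
r[8] = 31  (first piece 2, then r[6]=24)
r[9] = 36  (first piece 3, then r[6]=24)
Maximum revenue is $36.
Now minimize piece count subject to staying optimal: for each k, pieces[k] = 1 + min over i with p[i]+r[k−i]=r[k] of pieces[k−i].
pieces[6] = 2
pieces[7] = 3
pieces[8] = 3
pieces[9] = 3

3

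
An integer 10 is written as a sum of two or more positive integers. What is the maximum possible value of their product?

36

Let P[k] be the best product for length k (with at least one cut). For each first piece i, the rest contributes max(k−i, P[k−i]).
Small cases: P[2]=1, P[3]=2, P[4]=4, P[5]=6.
P[6] = 3*max(3,2) = 3*3 = 9
P[7] = 2*max(5,6) = 2*6 = 12
P[8] = 2*max(6,9) = 2*9 = 18
P[9] = 3*max(6,9) = 3*9 = 27
P[10] = 2*max(8,18) = 2*18 = 36
One optimal split: 3 + 3 + 2 + 2; product 3*3*2*2 = 36.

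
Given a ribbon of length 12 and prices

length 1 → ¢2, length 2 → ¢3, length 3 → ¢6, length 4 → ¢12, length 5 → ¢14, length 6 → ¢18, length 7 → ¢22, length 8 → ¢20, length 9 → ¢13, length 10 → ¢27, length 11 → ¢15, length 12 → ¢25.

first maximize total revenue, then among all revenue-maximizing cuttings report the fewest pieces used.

2

Consider every possible first cut. r[k] is the best of p[i]+r[k−i] over all sellable i≤k.
r[1] = 2
r[2] = max(2+2, 3+0) = 4
r[3] = max(2+4, 3+2, 6+0) = 6
r[4] = max(2+6, 3+4, 6+2, 12+0) = 12
r[5] = max(2+12, 3+6, 6+4, 12+2, 14+0) = 14
r[6] = max(2+14, 3+12, 6+6, 12+4, 14+2, 18+0) = 18
r[7] = max(2+18, 3+14, 6+12, …, 18+2, 22+0) = 22
r[8] = max(2+22, 3+18, 6+14, …, 22+2, 20+0) = 24
r[9] = max(2+24, 3+22, 6+18, …, 20+2, 13+0) = 26
r[10] = max(2+26, 3+24, 6+22, …, 13+2, 27+0) = 30
r[11] = max(2+30, 3+26, 6+24, …, 27+2, 15+0) = 34
r[12] = max(2+34, 3+30, 6+26, …, 15+2, 25+0) = 36
Maximum revenue is ¢36.
Now minimize piece count subject to staying optimal: for each k, pieces[k] = 1 + min over i with p[i]+r[k−i]=r[k] of pieces[k−i].
pieces[9] = 2
pieces[10] = 2
pieces[11] = 2
pieces[12] = 2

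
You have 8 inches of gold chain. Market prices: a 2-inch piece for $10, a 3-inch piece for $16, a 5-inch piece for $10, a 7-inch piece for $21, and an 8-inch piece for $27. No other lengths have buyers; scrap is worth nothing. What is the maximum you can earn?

Consider every possible first cut. f[k] is the best of p[i]+f[k−i] over all sellable i≤k.
f[1] = 0
f[2] = 10
f[3] = max(10+0, 16+0) = 16
f[4] = max(10+10, 16+0) = 20
f[5] = max(10+16, 16+10, 10+0) = 26
f[6] = max(10+20, 16+16, 10+0) = 32
f[7] = max(10+26, 16+20, 10+10, 21+0) = 36
f[8] = max(10+32, 16+26, 10+16, 21+0, 27+0) = 42
One optimal cutting: 3 + 3 + 2 → $42.

42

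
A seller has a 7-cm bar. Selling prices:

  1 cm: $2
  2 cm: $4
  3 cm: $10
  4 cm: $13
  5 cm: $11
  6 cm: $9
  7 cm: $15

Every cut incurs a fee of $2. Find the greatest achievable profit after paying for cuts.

21

Build net[k] bottom-up: net[k] = max over allowed piece i of (p[i] + net[k−i]) − 2 per cut.
net[1] = 2
net[2] = max(2+2-2, 4+0) = 4
net[3] = max(2+4-2, 4+2-2, 10+0) = 10
net[4] = max(2+10-2, 4+4-2, 10+2-2, 13+0) = 13
net[5] = max(2+13-2, 4+10-2, 10+4-2, 13+2-2, 11+0) = 13
net[6] = max(2+13-2, 4+13-2, 10+10-2, 13+4-2, 11+2-2, 9+0) = 18
net[7] = max(2+18-2, 4+13-2, 10+13-2, …, 9+2-2, 15+0) = 21
One optimal plan: pieces 4 + 3 (1 cut) → $23 − $2 = $21.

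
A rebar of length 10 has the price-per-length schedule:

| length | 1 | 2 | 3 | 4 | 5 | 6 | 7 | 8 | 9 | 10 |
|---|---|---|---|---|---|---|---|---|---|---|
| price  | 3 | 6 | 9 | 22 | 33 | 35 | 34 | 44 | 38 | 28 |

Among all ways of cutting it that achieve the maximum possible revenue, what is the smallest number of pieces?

2

Build r[k] bottom-up: r[k] = max over allowed piece i of (p[i] + r[k−i]).
r[1] = 3
r[2] = max(3+3, 6+0) = 6
r[3] = max(3+6, 6+3, 9+0) = 9
r[4] = max(3+9, 6+6, 9+3, 22+0) = 22
r[5] = max(3+22, 6+9, 9+6, 22+3, 33+0) = 33
r[6] = max(3+33, 6+22, 9+9, 22+6, 33+3, 35+0) = 36
r[7] = max(3+36, 6+33, 9+22, …, 35+3, 34+0) = 39
r[8] = max(3+39, 6+36, 9+33, …, 34+3, 44+0) = 44
r[9] = max(3+44, 6+39, 9+36, …, 44+3, 38+0) = 55
r[10] = max(3+55, 6+44, 9+39, …, 38+3, 28+0) = 66
Maximum revenue is ₹66.
Now minimize piece count subject to staying optimal: for each k, pieces[k] = 1 + min over i with p[i]+r[k−i]=r[k] of pieces[k−i].
pieces[7] = 2
pieces[8] = 1
pieces[9] = 2
pieces[10] = 2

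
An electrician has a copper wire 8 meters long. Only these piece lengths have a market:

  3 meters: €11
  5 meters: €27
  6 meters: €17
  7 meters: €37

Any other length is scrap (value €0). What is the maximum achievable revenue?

38

Let f[k] be the best obtainable value from length k. For each k, try every first piece i and keep the best of price[i] + f[k−i].
f[1] = 0
f[2] = 0
f[3] = 11
f[4] = 11
f[5] = max(11+0, 27+0) = 27
f[6] = max(11+11, 27+0, 17+0) = 27
f[7] = max(11+11, 27+0, 17+0, 37+0) = 37
f[8] = max(11+27, 27+11, 17+0, 37+0) = 38
One optimal cutting: 5 + 3 → €38.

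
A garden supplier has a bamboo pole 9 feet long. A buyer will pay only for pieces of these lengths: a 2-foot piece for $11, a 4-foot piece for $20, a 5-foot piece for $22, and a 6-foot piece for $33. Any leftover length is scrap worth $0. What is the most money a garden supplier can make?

44

Let f[k] be the best obtainable value from length k. For each k, try every first piece i and keep the best of price[i] + f[k−i].
f[1] = 0
f[2] = 11
f[3] = 11
f[4] = 22  (first piece 2, then f[2]=11)
f[5] = 22
f[6] = 33  (first piece 2, then f[4]=22)
f[7] = 33
f[8] = 44  (first piece 2, then f[6]=33)
f[9] = 44
One optimal cutting: pieces 2 + 2 + 2 + 2 with 1 foot of scrap → $44.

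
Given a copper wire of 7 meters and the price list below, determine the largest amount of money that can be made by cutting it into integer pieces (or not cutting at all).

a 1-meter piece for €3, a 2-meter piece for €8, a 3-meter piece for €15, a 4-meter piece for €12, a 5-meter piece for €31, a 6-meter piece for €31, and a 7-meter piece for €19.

39

Consider every possible first cut. v[k] is the best of p[i]+v[k−i] over all sellable i≤k.
v[1] = 3
v[2] = 8
v[3] = 15
v[4] = 18  (first piece 1, then v[3]=15)
v[5] = 31
v[6] = 34  (first piece 1, then v[5]=31)
v[7] = 39  (first piece 2, then v[5]=31)
One optimal cutting: 5 + 2 → €31 + €8 = €39.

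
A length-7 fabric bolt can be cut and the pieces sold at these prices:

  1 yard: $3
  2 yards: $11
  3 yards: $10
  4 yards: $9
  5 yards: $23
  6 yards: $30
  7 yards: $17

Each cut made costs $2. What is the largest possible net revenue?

32

Build r[k] bottom-up: r[k] = max over allowed piece i of (p[i] + r[k−i]) − 2 per cut.
r[1] = 3
r[2] = 11
r[3] = 12  (first piece 1, then r[2]=11)
r[4] = 20  (first piece 2, then r[2]=11)
r[5] = 23
r[6] = 30
r[7] = 32  (first piece 2, then r[5]=23)
One optimal plan: pieces 5 + 2 (1 cut) → $34 − $2 = $32.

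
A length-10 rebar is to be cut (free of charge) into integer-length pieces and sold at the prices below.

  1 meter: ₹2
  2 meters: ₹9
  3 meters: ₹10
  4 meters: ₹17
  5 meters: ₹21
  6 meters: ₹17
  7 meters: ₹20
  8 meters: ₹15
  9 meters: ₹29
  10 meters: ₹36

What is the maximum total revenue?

Consider every possible first cut. v[k] is the best of p[i]+v[k−i] over all sellable i≤k.
v[1] = 2
v[2] = max(2+2, 9+0) = 9
v[3] = max(2+9, 9+2, 10+0) = 11
v[4] = max(2+11, 9+9, 10+2, 17+0) = 18
v[5] = max(2+18, 9+11, 10+9, 17+2, 21+0) = 21
v[6] = max(2+21, 9+18, 10+11, 17+9, 21+2, 17+0) = 27
v[7] = max(2+27, 9+21, 10+18, …, 17+2, 20+0) = 30
v[8] = max(2+30, 9+27, 10+21, …, 20+2, 15+0) = 36
v[9] = max(2+36, 9+30, 10+27, …, 15+2, 29+0) = 39
v[10] = max(2+39, 9+36, 10+30, …, 29+2, 36+0) = 45
One optimal cutting: 2 + 2 + 2 + 2 + 2 → ₹9 + ₹9 + ₹9 + ₹9 + ₹9 = ₹45.

45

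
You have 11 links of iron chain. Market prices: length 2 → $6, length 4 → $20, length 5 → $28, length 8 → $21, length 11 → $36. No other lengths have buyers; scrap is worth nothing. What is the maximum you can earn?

Consider every possible first cut. best[k] is the best of p[i]+best[k−i] over all sellable i≤k.
best[1] = 0
best[2] = 6
best[3] = 6
best[4] = max(6+6, 20+0) = 20
best[5] = max(6+6, 20+0, 28+0) = 28
best[6] = max(6+20, 20+6, 28+0) = 28
best[7] = max(6+28, 20+6, 28+6) = 34
best[8] = max(6+28, 20+20, 28+6, 21+0) = 40
best[9] = max(6+34, 20+28, 28+20, 21+0) = 48
best[10] = max(6+40, 20+28, 28+28, 21+6) = 56
best[11] = max(6+48, 20+34, 28+28, 21+6, 36+0) = 56
One optimal cutting: pieces 5 + 5 with 1 link of scrap → $56.

56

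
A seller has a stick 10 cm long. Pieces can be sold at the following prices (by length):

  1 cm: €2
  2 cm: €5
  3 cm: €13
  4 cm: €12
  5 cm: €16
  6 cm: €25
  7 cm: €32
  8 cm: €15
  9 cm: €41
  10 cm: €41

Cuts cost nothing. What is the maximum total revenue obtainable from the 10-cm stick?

Let best[k] be the best obtainable value from length k. For each k, try every first piece i and keep the best of price[i] + best[k−i].
best[1] = 2
best[2] = max(2+2, 5+0) = 5
best[3] = max(2+5, 5+2, 13+0) = 13
best[4] = max(2+13, 5+5, 13+2, 12+0) = 15
best[5] = max(2+15, 5+13, 13+5, 12+2, 16+0) = 18
best[6] = max(2+18, 5+15, 13+13, 12+5, 16+2, 25+0) = 26
best[7] = max(2+26, 5+18, 13+15, …, 25+2, 32+0) = 32
best[8] = max(2+32, 5+26, 13+18, …, 32+2, 15+0) = 34
best[9] = max(2+34, 5+32, 13+26, …, 15+2, 41+0) = 41
best[10] = max(2+41, 5+34, 13+32, …, 41+2, 41+0) = 45
One optimal cutting: 7 + 3 → €32 + €13 = €45.

45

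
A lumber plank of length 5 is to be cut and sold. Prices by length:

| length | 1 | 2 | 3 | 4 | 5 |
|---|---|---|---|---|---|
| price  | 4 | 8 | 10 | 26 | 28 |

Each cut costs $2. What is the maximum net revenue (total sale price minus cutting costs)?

Let net[k] be the best obtainable value from length k. For each k, try every first piece i and keep the best of price[i] + net[k−i] minus the 2 cut fee when i<k.
net[1] = 4
net[2] = 8
net[3] = 10  (first piece 1, then net[2]=8)
net[4] = 26
net[5] = 28  (first piece 1, then net[4]=26)
One optimal plan: pieces 4 + 1 (1 cut) → $30 − $2 = $28.

28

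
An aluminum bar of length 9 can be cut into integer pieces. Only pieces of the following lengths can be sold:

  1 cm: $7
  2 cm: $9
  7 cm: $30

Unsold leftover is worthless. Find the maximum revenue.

63

Build f[k] bottom-up: f[k] = max over allowed piece i of (p[i] + f[k−i]).
f[1] = 7
f[2] = max(7+7, 9+0) = 14
f[3] = max(7+14, 9+7) = 21
f[4] = max(7+21, 9+14) = 28
f[5] = max(7+28, 9+21) = 35
f[6] = max(7+35, 9+28) = 42
f[7] = max(7+42, 9+35, 30+0) = 49
f[8] = max(7+49, 9+42, 30+7) = 56
f[9] = max(7+56, 9+49, 30+14) = 63
One optimal cutting: 1 + 1 + 1 + 1 + 1 + 1 + 1 + 1 + 1 → $63.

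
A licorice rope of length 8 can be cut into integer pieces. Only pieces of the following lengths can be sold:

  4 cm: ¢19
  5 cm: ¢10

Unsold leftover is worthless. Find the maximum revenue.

38

Consider every possible first cut. best[k] is the best of p[i]+best[k−i] over all sellable i≤k.
best[1] = 0
best[2] = 0
best[3] = 0
best[4] = 19
best[5] = 19
best[6] = 19
best[7] = 19
best[8] = 38  (first piece 4, then best[4]=19)
One optimal cutting: 4 + 4 → ¢38.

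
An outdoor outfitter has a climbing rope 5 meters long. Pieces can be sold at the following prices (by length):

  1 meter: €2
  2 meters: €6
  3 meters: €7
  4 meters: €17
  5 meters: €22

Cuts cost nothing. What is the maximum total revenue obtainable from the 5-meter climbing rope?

Consider every possible first cut. v[k] is the best of p[i]+v[k−i] over all sellable i≤k.
v[1] = 2
v[2] = max(2+2, 6+0) = 6
v[3] = max(2+6, 6+2, 7+0) = 8
v[4] = max(2+8, 6+6, 7+2, 17+0) = 17
v[5] = max(2+17, 6+8, 7+6, 17+2, 22+0) = 22
Best is to sell the whole 5-meter piece uncut for €22.

22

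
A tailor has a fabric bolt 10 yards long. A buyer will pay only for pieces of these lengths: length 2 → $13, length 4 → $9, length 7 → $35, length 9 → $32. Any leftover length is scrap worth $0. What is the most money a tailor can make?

Let f[k] be the best obtainable value from length k. For each k, try every first piece i and keep the best of price[i] + f[k−i].
f[1] = 0
f[2] = 13
f[3] = 13
f[4] = max(13+13, 9+0) = 26
f[5] = max(13+13, 9+0) = 26
f[6] = max(13+26, 9+13) = 39
f[7] = max(13+26, 9+13, 35+0) = 39
f[8] = max(13+39, 9+26, 35+0) = 52
f[9] = max(13+39, 9+26, 35+13, 32+0) = 52
f[10] = max(13+52, 9+39, 35+13, 32+0) = 65
One optimal cutting: 2 + 2 + 2 + 2 + 2 → $65.

65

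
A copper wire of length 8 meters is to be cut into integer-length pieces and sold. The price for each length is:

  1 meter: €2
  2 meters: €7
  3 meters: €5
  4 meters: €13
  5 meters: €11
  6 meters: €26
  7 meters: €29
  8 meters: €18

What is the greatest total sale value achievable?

33

Build R[k] bottom-up: R[k] = max over allowed piece i of (p[i] + R[k−i]).
R[1] = 2
R[2] = 7
R[3] = 9  (first piece 1, then R[2]=7)
R[4] = 14  (first piece 2, then R[2]=7)
R[5] = 16  (first piece 1, then R[4]=14)
R[6] = 26
R[7] = 29
R[8] = 33  (first piece 2, then R[6]=26)
One optimal cutting: 6 + 2 → €26 + €7 = €33.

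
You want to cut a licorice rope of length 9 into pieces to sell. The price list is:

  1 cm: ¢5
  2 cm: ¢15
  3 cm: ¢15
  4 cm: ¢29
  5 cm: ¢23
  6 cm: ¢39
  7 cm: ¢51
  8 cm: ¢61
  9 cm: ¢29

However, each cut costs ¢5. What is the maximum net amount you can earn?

Build v[k] bottom-up: v[k] = max over allowed piece i of (p[i] + v[k−i]) − 5 per cut.
v[1] = 5
v[2] = 15
v[3] = 15  (first piece 1, then v[2]=15)
v[4] = 29
v[5] = 29  (first piece 1, then v[4]=29)
v[6] = 39  (first piece 2, then v[4]=29)
v[7] = 51
v[8] = 61
v[9] = 61  (first piece 1, then v[8]=61)
One optimal plan: pieces 8 + 1 (1 cut) → ¢66 − ¢5 = ¢61.

61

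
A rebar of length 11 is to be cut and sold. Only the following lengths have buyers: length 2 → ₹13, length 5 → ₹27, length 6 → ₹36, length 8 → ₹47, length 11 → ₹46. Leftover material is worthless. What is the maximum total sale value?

66

Consider every possible first cut. best[k] is the best of p[i]+best[k−i] over all sellable i≤k.
best[1] = 0
best[2] = 13
best[3] = 13
best[4] = 26  (first piece 2, then best[2]=13)
best[5] = max(13+13, 27+0) = 27
best[6] = max(13+26, 27+0, 36+0) = 39
best[7] = max(13+27, 27+13, 36+0) = 40
best[8] = max(13+39, 27+13, 36+13, 47+0) = 52
best[9] = max(13+40, 27+26, 36+13, 47+0) = 53
best[10] = max(13+52, 27+27, 36+26, 47+13) = 65
best[11] = max(13+53, 27+39, 36+27, 47+13, 46+0) = 66
One optimal cutting: 5 + 2 + 2 + 2 → ₹66.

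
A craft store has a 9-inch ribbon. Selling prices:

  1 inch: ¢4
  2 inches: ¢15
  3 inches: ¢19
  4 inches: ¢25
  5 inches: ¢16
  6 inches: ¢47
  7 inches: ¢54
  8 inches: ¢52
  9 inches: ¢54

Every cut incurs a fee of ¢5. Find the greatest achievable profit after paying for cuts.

Build net[k] bottom-up: net[k] = max over allowed piece i of (p[i] + net[k−i]) − 5 per cut.
net[1] = 4
net[2] = 15
net[3] = 19
net[4] = 25  (first piece 2, then net[2]=15)
net[5] = 29  (first piece 2, then net[3]=19)
net[6] = 47
net[7] = 54
net[8] = 57  (first piece 2, then net[6]=47)
net[9] = 64  (first piece 2, then net[7]=54)
One optimal plan: pieces 7 + 2 (1 cut) → ¢69 − ¢5 = ¢64.

64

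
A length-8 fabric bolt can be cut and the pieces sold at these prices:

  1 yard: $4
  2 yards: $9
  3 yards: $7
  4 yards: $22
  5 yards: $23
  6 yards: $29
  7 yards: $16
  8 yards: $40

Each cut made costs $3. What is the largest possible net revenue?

Build r[k] bottom-up: r[k] = max over allowed piece i of (p[i] + r[k−i]) − 3 per cut.
r[1] = 4
r[2] = 9
r[3] = 10  (first piece 1, then r[2]=9)
r[4] = 22
r[5] = 23  (first piece 1, then r[4]=22)
r[6] = 29
r[7] = 30  (first piece 1, then r[6]=29)
r[8] = 41  (first piece 4, then r[4]=22)
One optimal plan: pieces 4 + 4 (1 cut) → $44 − $3 = $41.

41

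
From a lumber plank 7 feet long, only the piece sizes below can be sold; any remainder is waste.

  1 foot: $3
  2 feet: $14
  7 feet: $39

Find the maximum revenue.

Let r[k] be the best obtainable value from length k. For each k, try every first piece i and keep the best of price[i] + r[k−i].
r[1] = 3
r[2] = 14
r[3] = 17  (first piece 1, then r[2]=14)
r[4] = 28  (first piece 2, then r[2]=14)
r[5] = 31  (first piece 1, then r[4]=28)
r[6] = 42  (first piece 2, then r[4]=28)
r[7] = 45  (first piece 1, then r[6]=42)
One optimal cutting: 2 + 2 + 2 + 1 → $45.

45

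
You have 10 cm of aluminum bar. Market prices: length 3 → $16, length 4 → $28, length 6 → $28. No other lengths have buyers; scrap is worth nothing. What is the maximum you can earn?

Let r[k] be the best obtainable value from length k. For each k, try every first piece i and keep the best of price[i] + r[k−i].
r[1] = 0
r[2] = 0
r[3] = 16
r[4] = max(16+0, 28+0) = 28
r[5] = max(16+0, 28+0) = 28
r[6] = max(16+16, 28+0, 28+0) = 32
r[7] = max(16+28, 28+16, 28+0) = 44
r[8] = max(16+28, 28+28, 28+0) = 56
r[9] = max(16+32, 28+28, 28+16) = 56
r[10] = max(16+44, 28+32, 28+28) = 60
One optimal cutting: 4 + 3 + 3 → $60.

60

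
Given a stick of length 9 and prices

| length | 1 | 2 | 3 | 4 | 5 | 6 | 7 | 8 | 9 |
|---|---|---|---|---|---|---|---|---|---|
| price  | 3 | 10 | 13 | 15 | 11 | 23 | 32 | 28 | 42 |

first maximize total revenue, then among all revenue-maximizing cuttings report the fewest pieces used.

4

Consider every possible first cut. r[k] is the best of p[i]+r[k−i] over all sellable i≤k.
r[1] = 3
r[2] = 10
r[3] = 13  (first piece 1, then r[2]=10)
r[4] = 20  (first piece 2, then r[2]=10)
r[5] = 23  (first piece 1, then r[4]=20)
r[6] = 30  (first piece 2, then r[4]=20)
r[7] = 33  (first piece 1, then r[6]=30)
r[8] = 40  (first piece 2, then r[6]=30)
r[9] = 43  (first piece 1, then r[8]=40)
Maximum revenue is 43.
Now minimize piece count subject to staying optimal: for each k, pieces[k] = 1 + min over i with p[i]+r[k−i]=r[k] of pieces[k−i].
pieces[6] = 3
pieces[7] = 3
pieces[8] = 4
pieces[9] = 4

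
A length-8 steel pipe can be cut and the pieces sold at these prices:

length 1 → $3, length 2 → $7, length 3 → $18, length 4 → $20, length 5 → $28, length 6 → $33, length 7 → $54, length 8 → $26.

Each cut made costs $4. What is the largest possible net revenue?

Build net[k] bottom-up: net[k] = max over allowed piece i of (p[i] + net[k−i]) − 4 per cut.
net[1] = 3
net[2] = 7
net[3] = 18
net[4] = 20
net[5] = 28
net[6] = 33
net[7] = 54
net[8] = 53  (first piece 1, then net[7]=54)
One optimal plan: pieces 7 + 1 (1 cut) → $57 − $4 = $53.

53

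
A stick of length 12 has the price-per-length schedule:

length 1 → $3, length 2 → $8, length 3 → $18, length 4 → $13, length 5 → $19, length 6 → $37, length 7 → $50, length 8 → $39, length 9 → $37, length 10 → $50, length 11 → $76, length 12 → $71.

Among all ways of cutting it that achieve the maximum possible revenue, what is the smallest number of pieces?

Build r[k] bottom-up: r[k] = max over allowed piece i of (p[i] + r[k−i]).
r[1] = 3
r[2] = max(3+3, 8+0) = 8
r[3] = max(3+8, 8+3, 18+0) = 18
r[4] = max(3+18, 8+8, 18+3, 13+0) = 21
r[5] = max(3+21, 8+18, 18+8, 13+3, 19+0) = 26
r[6] = max(3+26, 8+21, 18+18, 13+8, 19+3, 37+0) = 37
r[7] = max(3+37, 8+26, 18+21, …, 37+3, 50+0) = 50
r[8] = max(3+50, 8+37, 18+26, …, 50+3, 39+0) = 53
r[9] = max(3+53, 8+50, 18+37, …, 39+3, 37+0) = 58
r[10] = max(3+58, 8+53, 18+50, …, 37+3, 50+0) = 68
r[11] = max(3+68, 8+58, 18+53, …, 50+3, 76+0) = 76
r[12] = max(3+76, 8+68, 18+58, …, 76+3, 71+0) = 79
Maximum revenue is $79.
Now minimize piece count subject to staying optimal: for each k, pieces[k] = 1 + min over i with p[i]+r[k−i]=r[k] of pieces[k−i].
pieces[9] = 2
pieces[10] = 2
pieces[11] = 1
pieces[12] = 2

2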